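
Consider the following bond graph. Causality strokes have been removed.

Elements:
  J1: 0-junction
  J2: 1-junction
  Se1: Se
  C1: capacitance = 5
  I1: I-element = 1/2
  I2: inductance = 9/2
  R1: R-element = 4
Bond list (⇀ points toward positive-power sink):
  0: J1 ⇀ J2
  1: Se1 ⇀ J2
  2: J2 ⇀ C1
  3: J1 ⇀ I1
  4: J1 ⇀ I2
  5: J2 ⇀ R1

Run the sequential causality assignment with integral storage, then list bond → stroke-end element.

#1 stroke at J2  (source Se1 imposes e)
#2 stroke at J2  (C1: C, integral causality)
#3 stroke at I1  (I1: I, integral causality)
#4 stroke at I2  (prefer integral on I2)
#0 stroke at J1  (J1: last free bond brings effort in)
#5 stroke at J2  (J2: bond 0 brought flow, rest push out)

b0 →J1
b1 →J2
b2 →J2
b3 →I1
b4 →I2
b5 →J2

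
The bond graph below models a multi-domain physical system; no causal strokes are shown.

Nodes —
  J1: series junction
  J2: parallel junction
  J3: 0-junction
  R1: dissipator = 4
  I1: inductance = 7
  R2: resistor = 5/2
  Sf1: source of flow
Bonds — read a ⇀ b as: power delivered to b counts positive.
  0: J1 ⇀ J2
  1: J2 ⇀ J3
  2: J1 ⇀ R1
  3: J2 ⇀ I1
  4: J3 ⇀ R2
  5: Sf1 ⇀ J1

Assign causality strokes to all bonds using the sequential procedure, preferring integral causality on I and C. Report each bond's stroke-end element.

bond 5 |Sf1  (Sf1 fixes flow; stroke at Sf1)
bond 0 |J1  (J1 flow already set via bond 5)
bond 2 |J1  (J1 flow already set via bond 5)
bond 3 |I1  (I1 outputs flow p/I1)
bond 1 |J2  (J2 needs exactly one e-in)
bond 4 |J3  (closing 0-jn rule on J3)

β0 stroke at J1
β1 stroke at J2
β2 stroke at J1
β3 stroke at I1
β4 stroke at J3
β5 stroke at Sf1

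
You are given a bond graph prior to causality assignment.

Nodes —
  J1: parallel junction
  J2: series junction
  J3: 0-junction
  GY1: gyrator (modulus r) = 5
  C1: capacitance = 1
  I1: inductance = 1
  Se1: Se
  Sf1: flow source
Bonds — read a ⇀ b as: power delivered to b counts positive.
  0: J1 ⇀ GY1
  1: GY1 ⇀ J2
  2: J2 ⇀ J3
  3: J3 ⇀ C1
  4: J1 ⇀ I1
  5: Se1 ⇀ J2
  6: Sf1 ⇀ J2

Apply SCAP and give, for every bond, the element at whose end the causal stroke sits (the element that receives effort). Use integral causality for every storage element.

bond 5 →J2  (Se1 fixes effort; stroke away)
bond 6 →Sf1  (Sf1 (Sf) sets flow on bond)
bond 1 →J2  (J2: bond 6 brought flow, rest push out)
bond 2 →J2  (1-jn J2 has f-setter on 6)
bond 3 →J3  (J3: last free bond brings effort in)
bond 0 →J1  (GY1: gyrator matches bond 1)
bond 4 →I1  (common-e at J1 fixed by 0)

#0 →J1
#1 →J2
#2 →J2
#3 →J3
#4 →I1
#5 →J2
#6 →Sf1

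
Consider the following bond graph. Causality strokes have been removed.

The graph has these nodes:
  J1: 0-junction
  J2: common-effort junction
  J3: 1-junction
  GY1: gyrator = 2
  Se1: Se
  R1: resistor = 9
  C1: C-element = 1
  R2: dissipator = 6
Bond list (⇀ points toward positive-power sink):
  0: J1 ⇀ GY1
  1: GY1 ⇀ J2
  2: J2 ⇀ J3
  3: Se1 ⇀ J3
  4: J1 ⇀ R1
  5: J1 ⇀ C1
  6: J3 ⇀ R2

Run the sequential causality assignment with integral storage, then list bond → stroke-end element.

bond 0 stroke at GY1
bond 1 stroke at GY1
bond 2 stroke at J2
bond 3 stroke at J3
bond 4 stroke at R1
bond 5 stroke at J1
bond 6 stroke at J3

#3 →J3  (Se1 fixes effort; stroke away)
#5 →J1  (C1 outputs effort q/C1)
#0 →GY1  (common-e at J1 fixed by 5)
#4 →R1  (J1: bond 5 brought effort, rest push out)
#1 →GY1  (GY1: gyrator matches bond 0)
#2 →J2  (only one effort-in slot at J2)
#6 →J3  (J3 flow already set via bond 2)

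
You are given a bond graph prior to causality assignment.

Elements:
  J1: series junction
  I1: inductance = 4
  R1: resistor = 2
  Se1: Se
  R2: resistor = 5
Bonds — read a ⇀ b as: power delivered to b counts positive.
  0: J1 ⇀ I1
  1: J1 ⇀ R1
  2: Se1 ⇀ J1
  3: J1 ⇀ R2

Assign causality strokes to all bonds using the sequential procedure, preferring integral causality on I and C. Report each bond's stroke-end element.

β2 stroke at J1  (Se1 fixes effort; stroke away)
β0 stroke at I1  (I1: I, integral causality)
β1 stroke at J1  (J1: bond 0 brought flow, rest push out)
β3 stroke at J1  (J1 flow already set via bond 0)

b0 →I1
b1 →J1
b2 →J1
b3 →J1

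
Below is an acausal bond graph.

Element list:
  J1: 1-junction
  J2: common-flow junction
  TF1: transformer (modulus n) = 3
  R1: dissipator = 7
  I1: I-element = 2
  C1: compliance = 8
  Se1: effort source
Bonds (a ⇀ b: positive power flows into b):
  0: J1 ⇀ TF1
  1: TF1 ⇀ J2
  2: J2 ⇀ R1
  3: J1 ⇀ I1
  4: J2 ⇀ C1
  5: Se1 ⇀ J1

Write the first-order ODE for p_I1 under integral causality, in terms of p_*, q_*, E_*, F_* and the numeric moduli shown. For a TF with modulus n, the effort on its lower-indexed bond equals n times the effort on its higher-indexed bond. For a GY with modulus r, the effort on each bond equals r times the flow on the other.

dp_I1/dt = E_Se1 - 63*p_I1/2 - 3*q_C1/8

#5 stroke at J1  (source Se1 imposes e)
#3 stroke at I1  (prefer integral on I1)
#0 stroke at J1  (J1: bond 3 brought flow, rest push out)
#1 stroke at TF1  (TF1: transformer flips bond 0)
#2 stroke at J2  (J2: bond 1 brought flow, rest push out)
#4 stroke at J2  (J2 flow already set via bond 1)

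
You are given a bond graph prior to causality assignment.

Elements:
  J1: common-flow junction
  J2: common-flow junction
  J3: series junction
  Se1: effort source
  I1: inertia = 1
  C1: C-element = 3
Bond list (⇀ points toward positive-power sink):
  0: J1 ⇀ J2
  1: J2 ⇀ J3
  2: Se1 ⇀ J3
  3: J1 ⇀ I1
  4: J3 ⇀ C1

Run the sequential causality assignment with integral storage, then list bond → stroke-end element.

bond 0 →J1
bond 1 →J2
bond 2 →J3
bond 3 →I1
bond 4 →J3

bond 2 →J3  (Se1 (Se) sets effort on bond)
bond 3 →I1  (I1 integral (f out))
bond 0 →J1  (J1: bond 3 brought flow, rest push out)
bond 1 →J2  (1-jn J2 has f-setter on 0)
bond 4 →J3  (common-f at J3 fixed by 1)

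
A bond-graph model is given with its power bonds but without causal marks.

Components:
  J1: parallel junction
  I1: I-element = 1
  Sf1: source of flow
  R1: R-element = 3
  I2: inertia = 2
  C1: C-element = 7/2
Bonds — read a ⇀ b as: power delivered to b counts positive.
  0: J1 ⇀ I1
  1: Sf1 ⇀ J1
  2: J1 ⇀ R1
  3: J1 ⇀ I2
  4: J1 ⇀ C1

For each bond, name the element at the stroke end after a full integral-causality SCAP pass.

#0 stroke→I1
#1 stroke→Sf1
#2 stroke→R1
#3 stroke→I2
#4 stroke→J1

bond 1 |Sf1  (Sf1: flow source, stroke at near end)
bond 0 |I1  (I1 integral (f out))
bond 3 |I2  (I2: I, integral causality)
bond 4 |J1  (C1 outputs effort q/C1)
bond 2 |R1  (0-jn J1 has e-setter on 4)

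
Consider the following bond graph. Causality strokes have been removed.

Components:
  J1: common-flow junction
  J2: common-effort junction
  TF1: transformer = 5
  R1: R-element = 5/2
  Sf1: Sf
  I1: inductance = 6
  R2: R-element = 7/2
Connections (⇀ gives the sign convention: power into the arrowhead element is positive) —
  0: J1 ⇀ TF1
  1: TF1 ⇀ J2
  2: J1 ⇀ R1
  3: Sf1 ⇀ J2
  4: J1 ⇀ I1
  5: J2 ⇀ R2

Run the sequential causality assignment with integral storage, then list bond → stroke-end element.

#0 |J1
#1 |TF1
#2 |J1
#3 |Sf1
#4 |I1
#5 |J2

bond 3 |Sf1  (source Sf1 imposes f)
bond 4 |I1  (I1: I, integral causality)
bond 0 |J1  (J1: bond 4 brought flow, rest push out)
bond 2 |J1  (common-f at J1 fixed by 4)
bond 1 |TF1  (TF1: transformer flips bond 0)
bond 5 |J2  (closing 0-jn rule on J2)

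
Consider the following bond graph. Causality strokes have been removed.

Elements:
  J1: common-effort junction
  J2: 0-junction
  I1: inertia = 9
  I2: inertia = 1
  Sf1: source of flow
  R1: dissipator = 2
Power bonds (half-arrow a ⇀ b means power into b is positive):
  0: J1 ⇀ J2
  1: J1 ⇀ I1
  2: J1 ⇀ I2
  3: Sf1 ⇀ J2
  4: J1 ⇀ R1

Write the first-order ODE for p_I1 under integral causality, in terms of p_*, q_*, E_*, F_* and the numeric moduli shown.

dp_I1/dt = 2*F_Sf1 - 2*p_I1/9 - 2*p_I2

bond 3 |Sf1  (source Sf1 imposes f)
bond 0 |J2  (J2 needs exactly one e-in)
bond 1 |I1  (I1 outputs flow p/I1)
bond 2 |I2  (I2 integral (f out))
bond 4 |J1  (only one effort-in slot at J1)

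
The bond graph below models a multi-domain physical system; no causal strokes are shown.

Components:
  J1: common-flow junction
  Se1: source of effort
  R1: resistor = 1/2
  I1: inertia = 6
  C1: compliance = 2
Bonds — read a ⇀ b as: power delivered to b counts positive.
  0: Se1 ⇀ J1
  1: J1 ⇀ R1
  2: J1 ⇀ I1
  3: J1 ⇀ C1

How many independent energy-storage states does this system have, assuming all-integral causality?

2  (C1, I1 all integral)

#0 stroke at J1  (Se1 (Se) sets effort on bond)
#2 stroke at I1  (prefer integral on I1)
#1 stroke at J1  (J1: bond 2 brought flow, rest push out)
#3 stroke at J1  (J1 flow already set via bond 2)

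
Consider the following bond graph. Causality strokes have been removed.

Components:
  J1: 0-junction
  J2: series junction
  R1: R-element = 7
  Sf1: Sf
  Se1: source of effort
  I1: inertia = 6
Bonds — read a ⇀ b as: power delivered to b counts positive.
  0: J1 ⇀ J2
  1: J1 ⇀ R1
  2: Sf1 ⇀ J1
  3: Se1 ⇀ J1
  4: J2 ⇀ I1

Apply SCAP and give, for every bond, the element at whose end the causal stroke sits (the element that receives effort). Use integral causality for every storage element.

b0 |J2
b1 |R1
b2 |Sf1
b3 |J1
b4 |I1

bond 2 →Sf1  (Sf1: flow source, stroke at near end)
bond 3 →J1  (Se1: effort source, stroke at far end)
bond 0 →J2  (0-jn J1 has e-setter on 3)
bond 1 →R1  (J1 effort already set via bond 3)
bond 4 →I1  (closing 1-jn rule on J2)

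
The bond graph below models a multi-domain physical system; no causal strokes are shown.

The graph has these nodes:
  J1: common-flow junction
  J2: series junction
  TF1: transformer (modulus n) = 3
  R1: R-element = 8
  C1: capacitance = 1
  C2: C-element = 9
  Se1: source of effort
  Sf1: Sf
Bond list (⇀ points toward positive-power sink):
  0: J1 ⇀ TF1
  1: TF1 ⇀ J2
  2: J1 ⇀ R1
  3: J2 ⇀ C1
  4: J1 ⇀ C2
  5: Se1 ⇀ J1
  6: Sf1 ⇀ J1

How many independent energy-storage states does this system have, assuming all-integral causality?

2  (C1, C2 all integral)

bond 5 stroke at J1  (Se1 (Se) sets effort on bond)
bond 6 stroke at Sf1  (Sf1 (Sf) sets flow on bond)
bond 0 stroke at J1  (1-jn J1 has f-setter on 6)
bond 2 stroke at J1  (1-jn J1 has f-setter on 6)
bond 4 stroke at J1  (J1: bond 6 brought flow, rest push out)
bond 1 stroke at TF1  (TF TF1: opposite of bond 0)
bond 3 stroke at J2  (J2 flow already set via bond 1)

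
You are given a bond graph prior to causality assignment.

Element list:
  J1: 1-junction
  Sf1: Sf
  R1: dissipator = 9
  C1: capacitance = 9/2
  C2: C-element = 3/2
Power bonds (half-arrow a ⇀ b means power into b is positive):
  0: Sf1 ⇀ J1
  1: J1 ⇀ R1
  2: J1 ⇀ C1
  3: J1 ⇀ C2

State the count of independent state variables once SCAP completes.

2  (C1, C2 all integral)

b0 →Sf1  (Sf1: flow source, stroke at near end)
b1 →J1  (common-f at J1 fixed by 0)
b2 →J1  (J1 flow already set via bond 0)
b3 →J1  (J1 flow already set via bond 0)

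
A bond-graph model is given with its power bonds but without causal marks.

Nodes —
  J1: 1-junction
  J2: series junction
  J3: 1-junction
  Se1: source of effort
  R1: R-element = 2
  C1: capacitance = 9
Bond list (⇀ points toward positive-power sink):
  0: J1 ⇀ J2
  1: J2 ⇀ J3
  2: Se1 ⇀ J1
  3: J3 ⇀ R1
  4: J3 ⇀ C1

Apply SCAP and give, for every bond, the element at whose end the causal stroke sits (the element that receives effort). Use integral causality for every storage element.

bond 2 →J1  (Se1 fixes effort; stroke away)
bond 0 →J2  (J1 needs exactly one f-in)
bond 1 →J3  (J2: last free bond brings flow in)
bond 4 →J3  (C1 outputs effort q/C1)
bond 3 →R1  (only one flow-in slot at J3)

b0 →J2
b1 →J3
b2 →J1
b3 →R1
b4 →J3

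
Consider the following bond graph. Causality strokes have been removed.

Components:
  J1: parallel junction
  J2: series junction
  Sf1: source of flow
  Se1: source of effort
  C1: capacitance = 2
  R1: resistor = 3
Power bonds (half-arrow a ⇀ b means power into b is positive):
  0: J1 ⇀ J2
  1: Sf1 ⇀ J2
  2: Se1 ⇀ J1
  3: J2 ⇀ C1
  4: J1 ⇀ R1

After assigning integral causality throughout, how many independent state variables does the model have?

b1 →Sf1  (Sf1 fixes flow; stroke at Sf1)
b2 →J1  (Se1 (Se) sets effort on bond)
b0 →J2  (J1: bond 2 brought effort, rest push out)
b4 →R1  (J1 effort already set via bond 2)
b3 →J2  (J2 flow already set via bond 1)

1  (C1 all integral)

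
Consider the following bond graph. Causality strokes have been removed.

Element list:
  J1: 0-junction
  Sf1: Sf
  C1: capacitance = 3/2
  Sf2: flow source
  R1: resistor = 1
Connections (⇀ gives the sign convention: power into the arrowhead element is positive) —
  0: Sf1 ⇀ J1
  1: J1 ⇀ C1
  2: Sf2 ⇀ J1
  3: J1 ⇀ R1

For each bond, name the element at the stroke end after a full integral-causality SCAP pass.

#0 stroke→Sf1
#1 stroke→J1
#2 stroke→Sf2
#3 stroke→R1

β0 →Sf1  (Sf1 fixes flow; stroke at Sf1)
β2 →Sf2  (Sf2 fixes flow; stroke at Sf2)
β1 →J1  (C1: C, integral causality)
β3 →R1  (common-e at J1 fixed by 1)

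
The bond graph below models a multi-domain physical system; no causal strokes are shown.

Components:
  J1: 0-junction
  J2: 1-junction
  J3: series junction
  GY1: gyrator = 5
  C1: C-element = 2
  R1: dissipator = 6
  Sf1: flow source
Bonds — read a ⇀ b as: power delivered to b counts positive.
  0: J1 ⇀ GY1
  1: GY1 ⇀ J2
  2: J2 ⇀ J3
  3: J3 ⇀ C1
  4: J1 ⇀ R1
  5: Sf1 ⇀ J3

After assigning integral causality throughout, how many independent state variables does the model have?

1  (C1 all integral)

#5 stroke→Sf1  (Sf1 fixes flow; stroke at Sf1)
#2 stroke→J3  (J3 flow already set via bond 5)
#3 stroke→J3  (J3 flow already set via bond 5)
#1 stroke→J2  (common-f at J2 fixed by 2)
#0 stroke→J1  (GY1: gyrator matches bond 1)
#4 stroke→R1  (J1: bond 0 brought effort, rest push out)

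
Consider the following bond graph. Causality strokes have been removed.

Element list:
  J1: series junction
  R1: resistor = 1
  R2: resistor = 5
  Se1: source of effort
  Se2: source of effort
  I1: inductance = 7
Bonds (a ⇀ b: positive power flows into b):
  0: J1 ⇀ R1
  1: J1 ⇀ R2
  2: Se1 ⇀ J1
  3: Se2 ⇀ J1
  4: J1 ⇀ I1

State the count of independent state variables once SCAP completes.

bond 2 |J1  (source Se1 imposes e)
bond 3 |J1  (Se2 fixes effort; stroke away)
bond 4 |I1  (I1 outputs flow p/I1)
bond 0 |J1  (J1 flow already set via bond 4)
bond 1 |J1  (common-f at J1 fixed by 4)

1  (I1 all integral)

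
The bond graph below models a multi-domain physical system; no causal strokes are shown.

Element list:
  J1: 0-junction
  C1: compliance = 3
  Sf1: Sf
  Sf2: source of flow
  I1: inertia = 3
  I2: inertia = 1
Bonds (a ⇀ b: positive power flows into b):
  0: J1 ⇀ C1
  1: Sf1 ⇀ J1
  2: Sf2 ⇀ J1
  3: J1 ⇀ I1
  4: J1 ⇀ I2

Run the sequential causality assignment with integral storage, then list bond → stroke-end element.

bond 0 |J1
bond 1 |Sf1
bond 2 |Sf2
bond 3 |I1
bond 4 |I2

β1 stroke→Sf1  (Sf1 (Sf) sets flow on bond)
β2 stroke→Sf2  (Sf2: flow source, stroke at near end)
β0 stroke→J1  (C1 outputs effort q/C1)
β3 stroke→I1  (0-jn J1 has e-setter on 0)
β4 stroke→I2  (0-jn J1 has e-setter on 0)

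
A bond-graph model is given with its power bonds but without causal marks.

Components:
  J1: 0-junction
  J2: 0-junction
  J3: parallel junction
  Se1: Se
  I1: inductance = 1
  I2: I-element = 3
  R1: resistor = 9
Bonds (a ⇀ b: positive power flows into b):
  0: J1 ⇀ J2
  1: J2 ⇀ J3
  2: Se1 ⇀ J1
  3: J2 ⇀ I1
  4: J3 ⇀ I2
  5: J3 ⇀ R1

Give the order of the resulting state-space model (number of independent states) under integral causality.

2  (I1, I2 all integral)

b2 stroke at J1  (source Se1 imposes e)
b0 stroke at J2  (J1 effort already set via bond 2)
b1 stroke at J3  (J2 effort already set via bond 0)
b3 stroke at I1  (J2: bond 0 brought effort, rest push out)
b4 stroke at I2  (0-jn J3 has e-setter on 1)
b5 stroke at R1  (J3 effort already set via bond 1)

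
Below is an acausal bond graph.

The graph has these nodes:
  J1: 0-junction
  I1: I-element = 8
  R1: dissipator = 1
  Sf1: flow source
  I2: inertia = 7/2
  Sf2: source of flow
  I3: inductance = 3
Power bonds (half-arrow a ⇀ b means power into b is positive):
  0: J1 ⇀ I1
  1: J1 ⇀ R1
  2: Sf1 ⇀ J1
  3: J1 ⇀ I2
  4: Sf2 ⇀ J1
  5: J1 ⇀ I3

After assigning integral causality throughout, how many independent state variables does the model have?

β2 |Sf1  (source Sf1 imposes f)
β4 |Sf2  (Sf2: flow source, stroke at near end)
β0 |I1  (I1 outputs flow p/I1)
β3 |I2  (prefer integral on I2)
β5 |I3  (prefer integral on I3)
β1 |J1  (closing 0-jn rule on J1)

3  (I1, I2, I3 all integral)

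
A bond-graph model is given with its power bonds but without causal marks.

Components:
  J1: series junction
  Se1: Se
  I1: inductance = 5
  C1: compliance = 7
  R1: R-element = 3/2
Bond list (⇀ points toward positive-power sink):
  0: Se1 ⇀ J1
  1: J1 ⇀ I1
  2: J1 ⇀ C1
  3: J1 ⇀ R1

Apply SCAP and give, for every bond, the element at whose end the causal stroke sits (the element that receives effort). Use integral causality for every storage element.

β0 stroke at J1  (Se1 (Se) sets effort on bond)
β1 stroke at I1  (I1: I, integral causality)
β2 stroke at J1  (common-f at J1 fixed by 1)
β3 stroke at J1  (J1: bond 1 brought flow, rest push out)

β0 →J1
β1 →I1
β2 →J1
β3 →J1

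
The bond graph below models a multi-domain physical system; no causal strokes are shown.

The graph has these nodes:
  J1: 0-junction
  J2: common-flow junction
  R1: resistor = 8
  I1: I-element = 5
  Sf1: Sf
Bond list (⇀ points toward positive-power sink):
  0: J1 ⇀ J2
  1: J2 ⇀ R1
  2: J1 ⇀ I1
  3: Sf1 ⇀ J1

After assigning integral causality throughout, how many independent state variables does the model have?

1  (I1 all integral)

β3 stroke at Sf1  (Sf1 (Sf) sets flow on bond)
β2 stroke at I1  (I1 integral (f out))
β0 stroke at J1  (J1 needs exactly one e-in)
β1 stroke at J2  (J2: bond 0 brought flow, rest push out)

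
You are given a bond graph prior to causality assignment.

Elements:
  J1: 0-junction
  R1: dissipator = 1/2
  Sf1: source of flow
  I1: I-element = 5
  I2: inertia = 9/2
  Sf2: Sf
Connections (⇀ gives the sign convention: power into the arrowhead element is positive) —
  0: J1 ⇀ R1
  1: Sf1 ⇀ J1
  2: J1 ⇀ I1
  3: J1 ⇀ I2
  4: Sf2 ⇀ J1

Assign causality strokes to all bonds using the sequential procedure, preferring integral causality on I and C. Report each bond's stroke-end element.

β1 stroke at Sf1  (Sf1: flow source, stroke at near end)
β4 stroke at Sf2  (Sf2: flow source, stroke at near end)
β2 stroke at I1  (I1: I, integral causality)
β3 stroke at I2  (I2 integral (f out))
β0 stroke at J1  (J1 needs exactly one e-in)

b0 stroke at J1
b1 stroke at Sf1
b2 stroke at I1
b3 stroke at I2
b4 stroke at Sf2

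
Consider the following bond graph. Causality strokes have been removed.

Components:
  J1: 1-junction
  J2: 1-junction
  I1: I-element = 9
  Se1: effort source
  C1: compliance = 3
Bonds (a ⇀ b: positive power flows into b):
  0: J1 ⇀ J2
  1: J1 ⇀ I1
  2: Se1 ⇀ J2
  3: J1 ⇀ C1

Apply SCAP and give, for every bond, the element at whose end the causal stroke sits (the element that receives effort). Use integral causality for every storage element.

b0 stroke at J1
b1 stroke at I1
b2 stroke at J2
b3 stroke at J1

bond 2 →J2  (Se1: effort source, stroke at far end)
bond 0 →J1  (only one flow-in slot at J2)
bond 1 →I1  (I1 outputs flow p/I1)
bond 3 →J1  (J1 flow already set via bond 1)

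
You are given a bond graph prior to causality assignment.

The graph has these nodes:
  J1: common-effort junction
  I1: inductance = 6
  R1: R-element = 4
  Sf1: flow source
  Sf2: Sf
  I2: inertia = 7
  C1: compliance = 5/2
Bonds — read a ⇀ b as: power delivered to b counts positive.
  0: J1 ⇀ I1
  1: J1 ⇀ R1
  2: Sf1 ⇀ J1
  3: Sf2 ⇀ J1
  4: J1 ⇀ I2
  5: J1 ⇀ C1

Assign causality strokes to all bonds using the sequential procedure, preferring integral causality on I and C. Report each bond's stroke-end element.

β2 stroke→Sf1  (Sf1 fixes flow; stroke at Sf1)
β3 stroke→Sf2  (Sf2 fixes flow; stroke at Sf2)
β0 stroke→I1  (I1 outputs flow p/I1)
β4 stroke→I2  (I2 integral (f out))
β5 stroke→J1  (C1 integral (e out))
β1 stroke→R1  (J1 effort already set via bond 5)

b0 stroke at I1
b1 stroke at R1
b2 stroke at Sf1
b3 stroke at Sf2
b4 stroke at I2
b5 stroke at J1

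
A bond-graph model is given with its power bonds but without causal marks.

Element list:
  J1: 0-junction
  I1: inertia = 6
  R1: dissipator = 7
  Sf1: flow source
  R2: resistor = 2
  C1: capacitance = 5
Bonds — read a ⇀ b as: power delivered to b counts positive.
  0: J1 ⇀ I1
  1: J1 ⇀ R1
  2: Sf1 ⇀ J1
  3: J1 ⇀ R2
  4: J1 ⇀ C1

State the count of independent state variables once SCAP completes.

b2 →Sf1  (source Sf1 imposes f)
b0 →I1  (I1: I, integral causality)
b4 →J1  (C1 outputs effort q/C1)
b1 →R1  (J1: bond 4 brought effort, rest push out)
b3 →R2  (J1: bond 4 brought effort, rest push out)

2  (C1, I1 all integral)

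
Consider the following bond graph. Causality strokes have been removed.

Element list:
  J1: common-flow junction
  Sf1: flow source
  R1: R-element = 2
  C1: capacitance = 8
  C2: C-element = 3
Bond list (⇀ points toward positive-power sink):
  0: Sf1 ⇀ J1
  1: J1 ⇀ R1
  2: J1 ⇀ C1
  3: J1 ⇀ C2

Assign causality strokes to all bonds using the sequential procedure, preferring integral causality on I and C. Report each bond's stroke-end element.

bond 0 |Sf1
bond 1 |J1
bond 2 |J1
bond 3 |J1

bond 0 →Sf1  (Sf1 (Sf) sets flow on bond)
bond 1 →J1  (1-jn J1 has f-setter on 0)
bond 2 →J1  (1-jn J1 has f-setter on 0)
bond 3 →J1  (common-f at J1 fixed by 0)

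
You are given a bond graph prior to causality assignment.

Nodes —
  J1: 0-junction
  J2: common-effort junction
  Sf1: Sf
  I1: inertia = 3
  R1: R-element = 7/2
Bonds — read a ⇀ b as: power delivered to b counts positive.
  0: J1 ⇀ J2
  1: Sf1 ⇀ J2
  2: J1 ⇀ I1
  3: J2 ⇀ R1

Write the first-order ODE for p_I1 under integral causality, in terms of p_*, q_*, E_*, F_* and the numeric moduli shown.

dp_I1/dt = 7*F_Sf1/2 - 7*p_I1/6

bond 1 |Sf1  (Sf1: flow source, stroke at near end)
bond 2 |I1  (I1 outputs flow p/I1)
bond 0 |J1  (J1 needs exactly one e-in)
bond 3 |J2  (J2 needs exactly one e-in)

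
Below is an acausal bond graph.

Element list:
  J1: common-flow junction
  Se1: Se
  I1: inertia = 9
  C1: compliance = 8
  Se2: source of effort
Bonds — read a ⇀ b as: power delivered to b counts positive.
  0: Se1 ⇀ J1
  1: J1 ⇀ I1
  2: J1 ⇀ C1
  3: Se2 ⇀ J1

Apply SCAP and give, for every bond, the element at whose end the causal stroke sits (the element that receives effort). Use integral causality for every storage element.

bond 0 |J1
bond 1 |I1
bond 2 |J1
bond 3 |J1

bond 0 stroke→J1  (Se1: effort source, stroke at far end)
bond 3 stroke→J1  (source Se2 imposes e)
bond 1 stroke→I1  (I1 integral (f out))
bond 2 stroke→J1  (1-jn J1 has f-setter on 1)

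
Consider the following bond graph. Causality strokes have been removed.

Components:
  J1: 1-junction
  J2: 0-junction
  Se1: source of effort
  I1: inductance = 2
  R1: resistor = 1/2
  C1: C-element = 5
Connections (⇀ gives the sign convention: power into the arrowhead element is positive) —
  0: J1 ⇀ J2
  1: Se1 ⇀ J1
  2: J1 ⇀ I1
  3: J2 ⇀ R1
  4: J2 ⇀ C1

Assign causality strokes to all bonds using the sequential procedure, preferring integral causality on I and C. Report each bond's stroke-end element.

β1 stroke at J1  (Se1 (Se) sets effort on bond)
β2 stroke at I1  (I1: I, integral causality)
β0 stroke at J1  (1-jn J1 has f-setter on 2)
β4 stroke at J2  (C1: C, integral causality)
β3 stroke at R1  (common-e at J2 fixed by 4)

bond 0 stroke at J1
bond 1 stroke at J1
bond 2 stroke at I1
bond 3 stroke at R1
bond 4 stroke at J2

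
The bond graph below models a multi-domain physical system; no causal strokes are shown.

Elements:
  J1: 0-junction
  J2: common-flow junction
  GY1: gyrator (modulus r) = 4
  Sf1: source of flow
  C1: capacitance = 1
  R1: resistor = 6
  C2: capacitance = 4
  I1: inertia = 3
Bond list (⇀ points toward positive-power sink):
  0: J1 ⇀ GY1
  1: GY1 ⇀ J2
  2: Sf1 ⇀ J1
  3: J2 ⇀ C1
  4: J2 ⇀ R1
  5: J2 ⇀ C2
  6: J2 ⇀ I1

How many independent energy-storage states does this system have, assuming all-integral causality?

3  (C1, C2, I1 all integral)

#2 stroke→Sf1  (Sf1 fixes flow; stroke at Sf1)
#0 stroke→J1  (closing 0-jn rule on J1)
#1 stroke→J2  (through GY1, causality inverts; strokes same side of GY1)
#3 stroke→J2  (C1 integral (e out))
#5 stroke→J2  (C2: C, integral causality)
#6 stroke→I1  (I1: I, integral causality)
#4 stroke→J2  (J2 flow already set via bond 6)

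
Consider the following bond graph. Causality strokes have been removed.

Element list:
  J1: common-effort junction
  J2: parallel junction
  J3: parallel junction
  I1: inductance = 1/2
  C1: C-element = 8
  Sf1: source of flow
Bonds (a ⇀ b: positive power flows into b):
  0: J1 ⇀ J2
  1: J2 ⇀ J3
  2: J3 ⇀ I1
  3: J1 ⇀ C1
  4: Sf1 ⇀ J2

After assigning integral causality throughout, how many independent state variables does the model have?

bond 4 stroke→Sf1  (Sf1 (Sf) sets flow on bond)
bond 2 stroke→I1  (I1 integral (f out))
bond 1 stroke→J3  (J3 needs exactly one e-in)
bond 0 stroke→J2  (J2: last free bond brings effort in)
bond 3 stroke→J1  (J1: last free bond brings effort in)

2  (C1, I1 all integral)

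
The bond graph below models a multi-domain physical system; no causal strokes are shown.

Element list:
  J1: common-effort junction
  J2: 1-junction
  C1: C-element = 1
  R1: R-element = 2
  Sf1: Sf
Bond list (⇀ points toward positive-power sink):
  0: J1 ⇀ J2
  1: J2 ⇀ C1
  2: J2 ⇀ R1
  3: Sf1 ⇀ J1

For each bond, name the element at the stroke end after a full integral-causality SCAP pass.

β0 →J1
β1 →J2
β2 →J2
β3 →Sf1

b3 |Sf1  (Sf1 fixes flow; stroke at Sf1)
b0 |J1  (only one effort-in slot at J1)
b1 |J2  (1-jn J2 has f-setter on 0)
b2 |J2  (J2: bond 0 brought flow, rest push out)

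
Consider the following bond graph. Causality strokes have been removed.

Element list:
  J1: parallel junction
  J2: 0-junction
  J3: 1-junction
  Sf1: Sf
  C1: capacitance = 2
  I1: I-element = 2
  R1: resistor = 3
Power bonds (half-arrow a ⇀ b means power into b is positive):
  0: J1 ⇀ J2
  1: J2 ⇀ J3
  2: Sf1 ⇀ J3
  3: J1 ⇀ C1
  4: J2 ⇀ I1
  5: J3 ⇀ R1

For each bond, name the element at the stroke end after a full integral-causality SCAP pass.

b2 →Sf1  (source Sf1 imposes f)
b1 →J3  (J3: bond 2 brought flow, rest push out)
b5 →J3  (J3: bond 2 brought flow, rest push out)
b3 →J1  (prefer integral on C1)
b0 →J2  (0-jn J1 has e-setter on 3)
b4 →I1  (0-jn J2 has e-setter on 0)

bond 0 stroke at J2
bond 1 stroke at J3
bond 2 stroke at Sf1
bond 3 stroke at J1
bond 4 stroke at I1
bond 5 stroke at J3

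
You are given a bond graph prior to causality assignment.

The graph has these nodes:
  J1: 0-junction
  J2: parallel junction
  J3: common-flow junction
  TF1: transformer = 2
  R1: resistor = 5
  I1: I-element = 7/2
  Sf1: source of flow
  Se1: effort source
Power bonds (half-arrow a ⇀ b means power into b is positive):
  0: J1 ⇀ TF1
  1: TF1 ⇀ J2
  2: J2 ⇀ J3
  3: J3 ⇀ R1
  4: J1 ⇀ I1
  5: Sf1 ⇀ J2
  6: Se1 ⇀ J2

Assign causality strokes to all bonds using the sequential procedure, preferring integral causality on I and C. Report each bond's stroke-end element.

bond 0 →J1
bond 1 →TF1
bond 2 →J3
bond 3 →R1
bond 4 →I1
bond 5 →Sf1
bond 6 →J2

#5 stroke at Sf1  (Sf1 fixes flow; stroke at Sf1)
#6 stroke at J2  (source Se1 imposes e)
#1 stroke at TF1  (J2: bond 6 brought effort, rest push out)
#2 stroke at J3  (0-jn J2 has e-setter on 6)
#3 stroke at R1  (closing 1-jn rule on J3)
#0 stroke at J1  (through TF1, causality passes straight; one stroke at TF1)
#4 stroke at I1  (common-e at J1 fixed by 0)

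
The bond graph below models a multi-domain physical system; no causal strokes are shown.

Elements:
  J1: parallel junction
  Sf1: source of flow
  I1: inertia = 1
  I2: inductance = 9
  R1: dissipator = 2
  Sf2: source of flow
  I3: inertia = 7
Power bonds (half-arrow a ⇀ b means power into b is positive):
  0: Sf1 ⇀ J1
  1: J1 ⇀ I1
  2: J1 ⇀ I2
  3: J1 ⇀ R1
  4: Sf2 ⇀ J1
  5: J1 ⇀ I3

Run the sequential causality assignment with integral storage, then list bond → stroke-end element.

β0 |Sf1  (Sf1 fixes flow; stroke at Sf1)
β4 |Sf2  (Sf2 fixes flow; stroke at Sf2)
β1 |I1  (I1 outputs flow p/I1)
β2 |I2  (I2 integral (f out))
β5 |I3  (I3 integral (f out))
β3 |J1  (J1: last free bond brings effort in)

bond 0 |Sf1
bond 1 |I1
bond 2 |I2
bond 3 |J1
bond 4 |Sf2
bond 5 |I3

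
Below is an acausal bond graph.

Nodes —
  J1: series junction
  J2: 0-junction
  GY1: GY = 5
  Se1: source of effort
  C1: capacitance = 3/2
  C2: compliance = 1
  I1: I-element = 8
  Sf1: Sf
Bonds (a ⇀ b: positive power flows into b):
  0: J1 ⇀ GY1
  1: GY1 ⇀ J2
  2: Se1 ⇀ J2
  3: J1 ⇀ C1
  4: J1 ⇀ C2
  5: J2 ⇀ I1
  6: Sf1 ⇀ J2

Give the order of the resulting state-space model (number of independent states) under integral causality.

bond 2 →J2  (Se1: effort source, stroke at far end)
bond 6 →Sf1  (Sf1 fixes flow; stroke at Sf1)
bond 1 →GY1  (J2: bond 2 brought effort, rest push out)
bond 5 →I1  (0-jn J2 has e-setter on 2)
bond 0 →GY1  (GY1 both-in/both-out from 1)
bond 3 →J1  (J1 flow already set via bond 0)
bond 4 →J1  (J1: bond 0 brought flow, rest push out)

3  (C1, C2, I1 all integral)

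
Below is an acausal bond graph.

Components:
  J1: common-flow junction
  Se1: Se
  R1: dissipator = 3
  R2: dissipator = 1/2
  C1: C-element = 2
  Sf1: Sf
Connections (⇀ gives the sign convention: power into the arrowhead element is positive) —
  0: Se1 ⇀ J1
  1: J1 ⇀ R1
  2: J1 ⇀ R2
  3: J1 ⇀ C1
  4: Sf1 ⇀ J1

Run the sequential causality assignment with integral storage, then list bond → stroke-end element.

bond 0 stroke at J1
bond 1 stroke at J1
bond 2 stroke at J1
bond 3 stroke at J1
bond 4 stroke at Sf1

b0 stroke at J1  (source Se1 imposes e)
b4 stroke at Sf1  (Sf1 (Sf) sets flow on bond)
b1 stroke at J1  (common-f at J1 fixed by 4)
b2 stroke at J1  (common-f at J1 fixed by 4)
b3 stroke at J1  (J1: bond 4 brought flow, rest push out)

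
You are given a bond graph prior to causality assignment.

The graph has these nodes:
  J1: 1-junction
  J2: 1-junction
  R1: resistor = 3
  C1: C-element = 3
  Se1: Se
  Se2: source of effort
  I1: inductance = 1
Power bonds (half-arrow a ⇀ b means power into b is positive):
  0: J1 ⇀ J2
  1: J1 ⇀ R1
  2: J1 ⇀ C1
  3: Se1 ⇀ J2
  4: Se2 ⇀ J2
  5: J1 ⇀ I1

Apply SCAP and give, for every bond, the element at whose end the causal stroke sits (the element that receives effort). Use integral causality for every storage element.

β3 |J2  (Se1: effort source, stroke at far end)
β4 |J2  (Se2 fixes effort; stroke away)
β0 |J1  (closing 1-jn rule on J2)
β2 |J1  (C1 outputs effort q/C1)
β5 |I1  (I1 integral (f out))
β1 |J1  (common-f at J1 fixed by 5)

#0 stroke at J1
#1 stroke at J1
#2 stroke at J1
#3 stroke at J2
#4 stroke at J2
#5 stroke at I1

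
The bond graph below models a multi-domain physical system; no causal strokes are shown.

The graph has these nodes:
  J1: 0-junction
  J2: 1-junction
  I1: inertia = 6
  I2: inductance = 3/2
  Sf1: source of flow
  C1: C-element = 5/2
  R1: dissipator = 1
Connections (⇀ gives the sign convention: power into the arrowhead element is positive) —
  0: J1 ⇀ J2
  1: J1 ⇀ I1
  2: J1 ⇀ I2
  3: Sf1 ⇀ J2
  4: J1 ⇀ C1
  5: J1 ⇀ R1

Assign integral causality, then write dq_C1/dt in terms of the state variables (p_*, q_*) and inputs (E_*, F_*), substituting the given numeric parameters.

dq_C1/dt = -F_Sf1 - p_I1/6 - 2*p_I2/3 - 2*q_C1/5

β3 stroke at Sf1  (source Sf1 imposes f)
β0 stroke at J2  (common-f at J2 fixed by 3)
β1 stroke at I1  (I1 integral (f out))
β2 stroke at I2  (I2: I, integral causality)
β4 stroke at J1  (C1 integral (e out))
β5 stroke at R1  (common-e at J1 fixed by 4)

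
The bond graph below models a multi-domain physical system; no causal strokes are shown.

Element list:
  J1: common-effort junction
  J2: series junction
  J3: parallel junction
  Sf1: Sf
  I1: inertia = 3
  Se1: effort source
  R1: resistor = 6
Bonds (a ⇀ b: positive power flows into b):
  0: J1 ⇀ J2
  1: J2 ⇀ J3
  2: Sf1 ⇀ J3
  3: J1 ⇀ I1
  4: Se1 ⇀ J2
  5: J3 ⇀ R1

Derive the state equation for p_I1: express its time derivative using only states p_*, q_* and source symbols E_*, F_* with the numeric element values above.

dp_I1/dt = -E_Se1 + 6*F_Sf1 - 2*p_I1

bond 2 stroke at Sf1  (Sf1 fixes flow; stroke at Sf1)
bond 4 stroke at J2  (Se1 fixes effort; stroke away)
bond 3 stroke at I1  (I1 outputs flow p/I1)
bond 0 stroke at J1  (only one effort-in slot at J1)
bond 1 stroke at J2  (1-jn J2 has f-setter on 0)
bond 5 stroke at J3  (closing 0-jn rule on J3)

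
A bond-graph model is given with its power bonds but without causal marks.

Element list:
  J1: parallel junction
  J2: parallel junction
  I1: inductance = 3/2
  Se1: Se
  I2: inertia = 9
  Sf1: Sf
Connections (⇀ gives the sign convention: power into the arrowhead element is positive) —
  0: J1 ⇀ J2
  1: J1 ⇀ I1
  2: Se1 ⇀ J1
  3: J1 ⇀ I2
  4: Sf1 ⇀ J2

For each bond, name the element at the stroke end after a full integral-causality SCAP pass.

b0 stroke→J2
b1 stroke→I1
b2 stroke→J1
b3 stroke→I2
b4 stroke→Sf1

β2 |J1  (source Se1 imposes e)
β4 |Sf1  (source Sf1 imposes f)
β0 |J2  (0-jn J1 has e-setter on 2)
β1 |I1  (0-jn J1 has e-setter on 2)
β3 |I2  (common-e at J1 fixed by 2)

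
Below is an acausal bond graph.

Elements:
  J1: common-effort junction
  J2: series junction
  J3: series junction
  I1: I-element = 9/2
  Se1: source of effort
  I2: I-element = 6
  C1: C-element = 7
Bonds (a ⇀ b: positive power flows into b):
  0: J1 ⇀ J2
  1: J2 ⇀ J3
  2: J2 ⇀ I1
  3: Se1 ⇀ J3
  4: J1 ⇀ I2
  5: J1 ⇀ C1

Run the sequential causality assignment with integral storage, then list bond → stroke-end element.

bond 3 |J3  (Se1 (Se) sets effort on bond)
bond 1 |J2  (only one flow-in slot at J3)
bond 2 |I1  (prefer integral on I1)
bond 0 |J2  (J2: bond 2 brought flow, rest push out)
bond 4 |I2  (I2 outputs flow p/I2)
bond 5 |J1  (J1 needs exactly one e-in)

b0 |J2
b1 |J2
b2 |I1
b3 |J3
b4 |I2
b5 |J1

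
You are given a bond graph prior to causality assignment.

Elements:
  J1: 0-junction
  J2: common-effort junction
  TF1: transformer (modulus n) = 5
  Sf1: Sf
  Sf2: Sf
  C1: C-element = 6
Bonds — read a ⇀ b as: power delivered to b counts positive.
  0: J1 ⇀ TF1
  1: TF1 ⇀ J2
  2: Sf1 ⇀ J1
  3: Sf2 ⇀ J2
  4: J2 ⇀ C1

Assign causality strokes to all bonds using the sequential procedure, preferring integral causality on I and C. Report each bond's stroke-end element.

#2 stroke→Sf1  (Sf1: flow source, stroke at near end)
#3 stroke→Sf2  (Sf2 fixes flow; stroke at Sf2)
#0 stroke→J1  (J1 needs exactly one e-in)
#1 stroke→TF1  (TF TF1: opposite of bond 0)
#4 stroke→J2  (J2 needs exactly one e-in)

b0 →J1
b1 →TF1
b2 →Sf1
b3 →Sf2
b4 →J2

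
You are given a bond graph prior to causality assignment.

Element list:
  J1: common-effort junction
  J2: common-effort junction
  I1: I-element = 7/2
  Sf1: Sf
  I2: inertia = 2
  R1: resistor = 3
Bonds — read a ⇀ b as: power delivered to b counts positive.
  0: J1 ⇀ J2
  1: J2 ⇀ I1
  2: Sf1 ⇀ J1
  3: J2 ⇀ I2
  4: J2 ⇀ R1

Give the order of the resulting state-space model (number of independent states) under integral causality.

2  (I1, I2 all integral)

b2 stroke→Sf1  (Sf1 fixes flow; stroke at Sf1)
b0 stroke→J1  (J1: last free bond brings effort in)
b1 stroke→I1  (prefer integral on I1)
b3 stroke→I2  (prefer integral on I2)
b4 stroke→J2  (closing 0-jn rule on J2)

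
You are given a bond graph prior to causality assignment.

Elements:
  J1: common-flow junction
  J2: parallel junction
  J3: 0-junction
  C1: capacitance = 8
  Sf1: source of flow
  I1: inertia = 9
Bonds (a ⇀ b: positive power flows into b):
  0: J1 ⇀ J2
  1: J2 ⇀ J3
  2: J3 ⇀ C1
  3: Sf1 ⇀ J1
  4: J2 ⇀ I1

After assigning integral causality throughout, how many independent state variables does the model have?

#3 stroke→Sf1  (Sf1 fixes flow; stroke at Sf1)
#0 stroke→J1  (J1: bond 3 brought flow, rest push out)
#2 stroke→J3  (prefer integral on C1)
#1 stroke→J2  (J3: bond 2 brought effort, rest push out)
#4 stroke→I1  (0-jn J2 has e-setter on 1)

2  (C1, I1 all integral)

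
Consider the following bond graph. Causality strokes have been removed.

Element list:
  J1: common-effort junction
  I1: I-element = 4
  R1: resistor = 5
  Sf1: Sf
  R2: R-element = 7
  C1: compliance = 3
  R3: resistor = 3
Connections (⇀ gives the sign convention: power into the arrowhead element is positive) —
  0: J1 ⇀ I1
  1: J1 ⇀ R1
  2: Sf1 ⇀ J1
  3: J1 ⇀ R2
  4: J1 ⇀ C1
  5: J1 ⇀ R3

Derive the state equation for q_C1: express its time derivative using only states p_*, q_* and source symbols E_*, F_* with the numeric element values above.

bond 2 →Sf1  (Sf1 fixes flow; stroke at Sf1)
bond 0 →I1  (I1 outputs flow p/I1)
bond 4 →J1  (C1 outputs effort q/C1)
bond 1 →R1  (J1 effort already set via bond 4)
bond 3 →R2  (0-jn J1 has e-setter on 4)
bond 5 →R3  (J1 effort already set via bond 4)

dq_C1/dt = F_Sf1 - p_I1/4 - 71*q_C1/315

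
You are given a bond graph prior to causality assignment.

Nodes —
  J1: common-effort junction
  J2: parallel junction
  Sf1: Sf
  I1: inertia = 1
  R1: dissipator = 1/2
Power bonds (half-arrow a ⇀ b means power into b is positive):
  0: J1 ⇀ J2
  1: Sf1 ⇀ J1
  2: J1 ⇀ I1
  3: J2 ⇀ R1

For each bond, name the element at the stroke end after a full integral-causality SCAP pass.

b1 →Sf1  (source Sf1 imposes f)
b2 →I1  (prefer integral on I1)
b0 →J1  (only one effort-in slot at J1)
b3 →J2  (only one effort-in slot at J2)

β0 |J1
β1 |Sf1
β2 |I1
β3 |J2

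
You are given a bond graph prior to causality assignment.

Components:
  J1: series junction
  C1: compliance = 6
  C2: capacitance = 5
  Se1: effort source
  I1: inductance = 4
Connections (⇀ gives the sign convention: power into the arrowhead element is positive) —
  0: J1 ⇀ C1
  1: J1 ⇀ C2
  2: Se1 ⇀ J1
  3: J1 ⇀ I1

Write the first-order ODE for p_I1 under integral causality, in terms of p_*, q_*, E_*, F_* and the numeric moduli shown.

dp_I1/dt = E_Se1 - q_C1/6 - q_C2/5

#2 |J1  (source Se1 imposes e)
#0 |J1  (C1 outputs effort q/C1)
#1 |J1  (C2 integral (e out))
#3 |I1  (J1 needs exactly one f-in)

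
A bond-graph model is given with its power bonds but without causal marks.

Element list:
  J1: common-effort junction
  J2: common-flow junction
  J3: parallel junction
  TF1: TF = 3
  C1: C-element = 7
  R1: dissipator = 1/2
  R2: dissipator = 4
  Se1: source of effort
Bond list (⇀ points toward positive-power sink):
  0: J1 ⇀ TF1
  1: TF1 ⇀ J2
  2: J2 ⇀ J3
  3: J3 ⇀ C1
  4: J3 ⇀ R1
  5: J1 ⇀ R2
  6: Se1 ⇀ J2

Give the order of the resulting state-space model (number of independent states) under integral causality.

1  (C1 all integral)

bond 6 →J2  (source Se1 imposes e)
bond 3 →J3  (prefer integral on C1)
bond 2 →J2  (common-e at J3 fixed by 3)
bond 4 →R1  (0-jn J3 has e-setter on 3)
bond 1 →TF1  (only one flow-in slot at J2)
bond 0 →J1  (TF1 one-in-one-out from 1)
bond 5 →R2  (J1: bond 0 brought effort, rest push out)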